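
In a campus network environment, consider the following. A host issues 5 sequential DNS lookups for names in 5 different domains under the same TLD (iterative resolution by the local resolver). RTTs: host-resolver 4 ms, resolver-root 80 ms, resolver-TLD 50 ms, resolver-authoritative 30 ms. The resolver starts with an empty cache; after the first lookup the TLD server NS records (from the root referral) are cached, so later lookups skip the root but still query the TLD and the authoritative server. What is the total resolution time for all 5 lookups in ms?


Lookup 1 (cold cache): local + root + TLD + auth = 4 + 80 + 50 + 30 = 164 ms
Lookups 2..5 (TLD NS cached -> skip root; new domain -> still ask TLD and auth): local + TLD + auth = 4 + 50 + 30 = 84 ms each
Remaining 4 lookups: 4 * 84 = 336 ms
Total = 164 + 336 = 500 ms

500


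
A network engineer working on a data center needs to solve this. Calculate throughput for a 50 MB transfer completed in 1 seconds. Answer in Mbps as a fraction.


Given: file = 50 MB, time = 1 s
File in Mb = 50 * 8 = 400 Mb
Throughput = 400 / 1 Mbps
Throughput = 400 Mbps

400


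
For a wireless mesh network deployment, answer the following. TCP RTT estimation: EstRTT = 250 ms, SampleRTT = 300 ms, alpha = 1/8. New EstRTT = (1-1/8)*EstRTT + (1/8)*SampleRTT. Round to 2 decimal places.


Given: EstRTT = 250 ms, SampleRTT = 300 ms, alpha = 1/8
New EstRTT = (1 - alpha) * EstRTT + alpha * SampleRTT
(7/8) * 250 = 218.75
(1/8) * 300 = 37.5
New EstRTT = 218.75 + 37.5 = 256.25 ms -> 256.25 ms (2 dp)

256.25


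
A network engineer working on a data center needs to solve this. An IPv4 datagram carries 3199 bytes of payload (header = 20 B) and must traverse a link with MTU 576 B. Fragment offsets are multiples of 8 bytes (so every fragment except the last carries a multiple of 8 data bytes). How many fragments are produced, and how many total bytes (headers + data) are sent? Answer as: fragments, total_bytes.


Max data per non-final fragment = floor((MTU - header)/8)*8 = floor((576 - 20)/8)*8 = floor(556/8)*8 = 552 B
Final fragment needs no 8-byte alignment: it can carry up to MTU - header = 556 B
Non-final fragments needed = ceil((payload - 556) / 552) = ceil(2643/552) = ceil(4.7880) = 5
Number of fragments = 5 + 1 = 6
Fragment sizes (data): 5 * 552 B + 439 B (last, 439 <= 556 OK)
Total bytes sent = payload + n_frags * header = 3199 + 6*20 = 3199 + 120 = 3319 B

6, 3319


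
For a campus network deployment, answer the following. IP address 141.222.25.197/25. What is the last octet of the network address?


Given: IP = 141.222.25.197, prefix = /25
Subnet mask = 255.255.255.128
Last octet of IP: 197
Last octet of mask: 128
Network last octet = 197 AND 128 = 128

128


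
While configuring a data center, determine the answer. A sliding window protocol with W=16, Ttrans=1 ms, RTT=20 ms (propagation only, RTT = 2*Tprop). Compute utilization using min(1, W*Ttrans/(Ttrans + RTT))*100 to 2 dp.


Given: W = 16, Ttrans = 1 ms, RTT = 20 ms (= 2 * Tprop, Tprop = 10 ms)
Cycle time = Ttrans + RTT = 1 + 20 = 21 ms (first packet sent until its ACK returns)
W * Ttrans = 16 * 1 = 16 ms of sending per cycle
W * Ttrans / (Ttrans + RTT) = 16 / 21 = 0.761905
U = min(1, 0.761905) = 0.761905
U% = 76.19%

76.19


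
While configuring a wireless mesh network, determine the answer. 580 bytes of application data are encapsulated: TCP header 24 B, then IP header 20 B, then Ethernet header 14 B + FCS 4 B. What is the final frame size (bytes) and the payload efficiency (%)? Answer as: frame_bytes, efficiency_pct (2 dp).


TCP segment = 580 + 24 = 604 B
IP packet = 604 + 20 = 624 B
Ethernet frame = 624 + 14 + 4 = 642 B
Efficiency = app / frame = 580 / 642 = 0.903427 = 90.3427% -> 90.34% (2 dp)

642, 90.34


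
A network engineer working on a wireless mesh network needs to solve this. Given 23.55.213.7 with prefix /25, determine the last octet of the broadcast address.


Given: IP = 23.55.213.7, prefix = /25
Host bits = 32 - 25 = 7
Network last octet = 7 AND mask = 0
Host part size = 2^7 - 1 = 127
Broadcast last octet = 0 OR 127 = 127

127


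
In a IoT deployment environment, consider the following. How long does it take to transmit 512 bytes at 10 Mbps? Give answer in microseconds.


Given: packet = 512 bytes, bandwidth = 10 Mbps
Packet in bits = 512 * 8 = 4096 bits
Bandwidth = 10 * 10^6 = 10000000 bps
Time = 4096 / 10000000 seconds
Time in us = 4096 * 10^6 / 10000000 = 409.6

409.6


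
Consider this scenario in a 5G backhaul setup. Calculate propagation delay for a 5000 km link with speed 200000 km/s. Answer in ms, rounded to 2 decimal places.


Given: distance = 5000 km, speed = 200000 km/s
Delay = distance / speed = 5000 / 200000 seconds
Delay in ms = 5000 * 1000 / 200000
Delay = 25.0000 ms
Rounded to 2 dp = 25.00 ms

25.00


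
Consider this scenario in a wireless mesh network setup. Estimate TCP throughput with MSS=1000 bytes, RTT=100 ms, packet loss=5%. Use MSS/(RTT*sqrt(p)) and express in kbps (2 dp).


Given: MSS = 1000 bytes, RTT = 100 ms, loss = 5%
RTT in seconds = 100 / 1000 = 0.1
Loss rate = 5% = 0.05
sqrt(loss) = sqrt(0.05) = 0.223606797750
Throughput (bytes/s) = 1000 / (0.1 * 0.223606797750) = 44721.3595
Throughput (kbps) = 44721.3595 * 8 / 1000 = 357.770876 -> 357.77 kbps (2 dp)

357.77


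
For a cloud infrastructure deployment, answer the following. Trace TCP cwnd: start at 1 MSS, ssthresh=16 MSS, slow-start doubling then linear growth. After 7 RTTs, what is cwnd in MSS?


RTT 0: cwnd = 1 MSS (initial)
RTT 1: cwnd = 2 MSS (slow start, doubled)
RTT 2: cwnd = 4 MSS (slow start, doubled)
RTT 3: cwnd = 8 MSS (slow start, doubled)
RTT 4: cwnd = 16 MSS (slow start, doubled)
RTT 5: cwnd = 17 MSS (congestion avoidance, +1)
RTT 6: cwnd = 18 MSS (congestion avoidance, +1)
RTT 7: cwnd = 19 MSS (congestion avoidance, +1)

19


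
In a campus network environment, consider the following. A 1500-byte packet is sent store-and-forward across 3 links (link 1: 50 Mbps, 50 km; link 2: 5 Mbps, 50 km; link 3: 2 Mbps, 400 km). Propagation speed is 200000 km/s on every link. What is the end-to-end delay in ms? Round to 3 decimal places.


Packet = 1500 bytes = 12000 bits. Store-and-forward: sum (t_trans + t_prop) per link.
Link 1: t_trans = 12000/(50*10^6) s = 0.2400 ms; t_prop = 50/200000 s = 0.2500 ms; subtotal = 0.4900 ms
Link 2: t_trans = 12000/(5*10^6) s = 2.4000 ms; t_prop = 50/200000 s = 0.2500 ms; subtotal = 2.6500 ms
Link 3: t_trans = 12000/(2*10^6) s = 6.0000 ms; t_prop = 400/200000 s = 2.0000 ms; subtotal = 8.0000 ms
End-to-end = 0.4900 + 2.6500 + 8.0000 = 11.1400 ms -> 11.140 ms (3 dp)

11.140


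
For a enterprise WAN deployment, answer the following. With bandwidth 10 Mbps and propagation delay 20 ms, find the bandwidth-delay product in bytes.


Given: bandwidth = 10 Mbps, delay = 20 ms
BDP in bits = 10 * 10^6 * 20 / 1000
BDP in bits = 200000
BDP in bytes = 200000 / 8 = 25000

25000


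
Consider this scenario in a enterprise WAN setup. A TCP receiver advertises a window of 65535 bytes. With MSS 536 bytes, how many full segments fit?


Given: RWND = 65535 bytes, MSS = 536 bytes
Full segments = floor(RWND / MSS)
Full segments = floor(65535 / 536)
Full segments = floor(122.2668) = 122

122


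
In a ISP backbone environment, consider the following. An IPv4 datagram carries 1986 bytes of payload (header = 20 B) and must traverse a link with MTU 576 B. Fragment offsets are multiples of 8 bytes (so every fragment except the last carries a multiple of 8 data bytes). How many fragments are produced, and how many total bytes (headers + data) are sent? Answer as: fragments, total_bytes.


Max data per non-final fragment = floor((MTU - header)/8)*8 = floor((576 - 20)/8)*8 = floor(556/8)*8 = 552 B
Final fragment needs no 8-byte alignment: it can carry up to MTU - header = 556 B
Non-final fragments needed = ceil((payload - 556) / 552) = ceil(1430/552) = ceil(2.5906) = 3
Number of fragments = 3 + 1 = 4
Fragment sizes (data): 3 * 552 B + 330 B (last, 330 <= 556 OK)
Total bytes sent = payload + n_frags * header = 1986 + 4*20 = 1986 + 80 = 2066 B

4, 2066


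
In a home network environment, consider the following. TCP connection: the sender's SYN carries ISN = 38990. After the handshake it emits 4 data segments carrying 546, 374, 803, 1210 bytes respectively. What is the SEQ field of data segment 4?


The SYN occupies sequence number ISN = 38990, so the first data byte is ISN + 1 = 38991.
SEQ of data segment i = (ISN + 1) + sum of payload sizes of segments 1..i-1.
Segment 1: SEQ = 38991, payload = 546 bytes
Segment 2: SEQ = 39537, payload = 374 bytes
Segment 3: SEQ = 39911, payload = 803 bytes
Segment 4: SEQ = 40714, payload = 1210 bytes
SEQ of segment 4 = 38991 + 546 + 374 + 803 = 40714

40714


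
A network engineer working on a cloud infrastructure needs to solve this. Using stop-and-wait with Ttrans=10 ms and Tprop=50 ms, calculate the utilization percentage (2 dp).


Given: Ttrans = 10 ms, Tprop = 50 ms
RTT = 2 * Tprop = 2 * 50 = 100 ms
U = Ttrans / (Ttrans + RTT)
U = 10 / (10 + 100)
U = 10 / 110 = 0.090909
U% = 9.09%

9.09


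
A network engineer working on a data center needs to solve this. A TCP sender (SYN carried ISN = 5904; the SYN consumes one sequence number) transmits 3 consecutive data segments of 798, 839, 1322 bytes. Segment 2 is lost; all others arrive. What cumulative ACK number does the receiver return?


SYN uses sequence number 5904; first data byte = ISN + 1 = 5905.
Segment 1: SEQ = 5905, len = 798 B, covers [5905, 6702]
Segment 2: SEQ = 6703, len = 839 B, covers [6703, 7541] [LOST]
Segment 3: SEQ = 7542, len = 1322 B, covers [7542, 8863]
In-order data received: bytes [5905, 6702] (segments 1..1).
Segment 2 missing -> gap begins at byte 6703; later segments buffered out of order.
Cumulative ACK = next expected in-order byte = 5905 + 798 = 6703

6703


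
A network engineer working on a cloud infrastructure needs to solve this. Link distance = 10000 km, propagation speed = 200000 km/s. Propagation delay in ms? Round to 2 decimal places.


Given: distance = 10000 km, speed = 200000 km/s
Delay = distance / speed = 10000 / 200000 seconds
Delay in ms = 10000 * 1000 / 200000
Delay = 50.0000 ms
Rounded to 2 dp = 50.00 ms

50.00


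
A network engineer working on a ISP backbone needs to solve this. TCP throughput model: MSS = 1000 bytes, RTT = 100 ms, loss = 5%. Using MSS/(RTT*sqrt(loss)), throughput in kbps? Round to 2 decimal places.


Given: MSS = 1000 bytes, RTT = 100 ms, loss = 5%
RTT in seconds = 100 / 1000 = 0.1
Loss rate = 5% = 0.05
sqrt(loss) = sqrt(0.05) = 0.223606797750
Throughput (bytes/s) = 1000 / (0.1 * 0.223606797750) = 44721.3595
Throughput (kbps) = 44721.3595 * 8 / 1000 = 357.770876 -> 357.77 kbps (2 dp)

357.77


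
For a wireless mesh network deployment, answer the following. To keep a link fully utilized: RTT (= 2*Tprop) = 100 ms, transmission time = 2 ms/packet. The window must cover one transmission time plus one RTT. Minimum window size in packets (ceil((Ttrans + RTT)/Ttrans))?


Given: Ttrans = 2 ms, RTT = 100 ms (= 2 * Tprop, Tprop = 50 ms)
Time until first ACK returns = Ttrans + RTT = 2 + 100 = 102 ms
Need W * Ttrans >= Ttrans + RTT  ->  W >= (Ttrans + RTT) / Ttrans
(Ttrans + RTT) / Ttrans = 102 / 2 = 51
W_min = ceil(51) = 51

51


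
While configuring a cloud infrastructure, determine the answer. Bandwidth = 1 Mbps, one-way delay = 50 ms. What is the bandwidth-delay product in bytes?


Given: bandwidth = 1 Mbps, delay = 50 ms
BDP in bits = 1 * 10^6 * 50 / 1000
BDP in bits = 50000
BDP in bytes = 50000 / 8 = 6250

6250


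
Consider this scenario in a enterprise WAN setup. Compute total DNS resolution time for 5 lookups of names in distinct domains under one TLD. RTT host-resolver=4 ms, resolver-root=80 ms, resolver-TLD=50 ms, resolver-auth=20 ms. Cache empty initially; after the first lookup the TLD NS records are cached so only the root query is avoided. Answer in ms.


Lookup 1 (cold cache): local + root + TLD + auth = 4 + 80 + 50 + 20 = 154 ms
Lookups 2..5 (TLD NS cached -> skip root; new domain -> still ask TLD and auth): local + TLD + auth = 4 + 50 + 20 = 74 ms each
Remaining 4 lookups: 4 * 74 = 296 ms
Total = 154 + 296 = 450 ms

450


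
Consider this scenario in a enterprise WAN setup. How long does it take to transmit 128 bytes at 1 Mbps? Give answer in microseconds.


Given: packet = 128 bytes, bandwidth = 1 Mbps
Packet in bits = 128 * 8 = 1024 bits
Bandwidth = 1 * 10^6 = 1000000 bps
Time = 1024 / 1000000 seconds
Time in us = 1024 * 10^6 / 1000000 = 1024

1024


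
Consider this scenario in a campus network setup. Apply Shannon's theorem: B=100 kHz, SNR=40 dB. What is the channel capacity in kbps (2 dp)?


Given: B = 100 kHz, SNR = 40 dB
SNR linear = 10^(40/10) = 10000
1 + SNR = 10001
log2(10001) = 13.2878566418
C = 100 * 1000 * 13.2878566418 = 1328785.6642 bps
C = 1328.785664 kbps -> 1328.79 kbps (2 dp)

1328.79


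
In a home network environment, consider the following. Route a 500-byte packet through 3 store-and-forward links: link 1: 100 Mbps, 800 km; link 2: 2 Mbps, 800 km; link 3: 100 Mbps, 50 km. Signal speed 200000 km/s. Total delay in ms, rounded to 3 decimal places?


Packet = 500 bytes = 4000 bits. Store-and-forward: sum (t_trans + t_prop) per link.
Link 1: t_trans = 4000/(100*10^6) s = 0.0400 ms; t_prop = 800/200000 s = 4.0000 ms; subtotal = 4.0400 ms
Link 2: t_trans = 4000/(2*10^6) s = 2.0000 ms; t_prop = 800/200000 s = 4.0000 ms; subtotal = 6.0000 ms
Link 3: t_trans = 4000/(100*10^6) s = 0.0400 ms; t_prop = 50/200000 s = 0.2500 ms; subtotal = 0.2900 ms
End-to-end = 4.0400 + 6.0000 + 0.2900 = 10.3300 ms -> 10.330 ms (3 dp)

10.330


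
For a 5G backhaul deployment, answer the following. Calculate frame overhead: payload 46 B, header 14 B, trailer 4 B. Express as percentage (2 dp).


Given: payload = 46 B, header = 14 B, trailer = 4 B
Overhead bytes = header + trailer = 14 + 4 = 18
Total frame = payload + overhead = 46 + 18 = 64
Overhead % = 18 / 64 * 100 = 28.1250% -> 28.13% (2 dp)

28.13


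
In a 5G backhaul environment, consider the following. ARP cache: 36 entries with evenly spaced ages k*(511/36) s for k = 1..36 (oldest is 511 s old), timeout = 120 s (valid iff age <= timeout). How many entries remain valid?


Ages are k * 511/36 s for k = 1..36 (spacing = 14.1944 s).
Entry k is valid iff k * 511/36 <= 120 iff k <= 36 * 120 / 511 = 8.4540
n_valid = floor(8.4540) = 8
(n_stale = 36 - 8 = 28)

8


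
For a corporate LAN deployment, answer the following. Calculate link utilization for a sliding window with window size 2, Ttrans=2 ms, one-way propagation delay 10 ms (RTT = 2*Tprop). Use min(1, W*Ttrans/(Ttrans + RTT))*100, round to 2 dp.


Given: W = 2, Ttrans = 2 ms, RTT = 20 ms (= 2 * Tprop, Tprop = 10 ms)
Cycle time = Ttrans + RTT = 2 + 20 = 22 ms (first packet sent until its ACK returns)
W * Ttrans = 2 * 2 = 4 ms of sending per cycle
W * Ttrans / (Ttrans + RTT) = 4 / 22 = 0.181818
U = min(1, 0.181818) = 0.181818
U% = 18.18%

18.18


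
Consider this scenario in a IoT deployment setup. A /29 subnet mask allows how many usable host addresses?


Given: subnet mask /29
Host bits = 32 - 29 = 3
Total addresses = 2^3 = 8
Usable hosts = 8 - 2 (network + broadcast) = 6

6


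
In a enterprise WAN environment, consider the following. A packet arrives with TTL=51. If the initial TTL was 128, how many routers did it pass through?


Given: initial TTL = 128, received TTL = 51
Hops = initial TTL - received TTL
Hops = 128 - 51 = 77

77


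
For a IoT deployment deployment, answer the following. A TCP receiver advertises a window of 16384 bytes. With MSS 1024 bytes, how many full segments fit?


Given: RWND = 16384 bytes, MSS = 1024 bytes
Full segments = floor(RWND / MSS)
Full segments = floor(16384 / 1024)
Full segments = floor(16.0) = 16

16


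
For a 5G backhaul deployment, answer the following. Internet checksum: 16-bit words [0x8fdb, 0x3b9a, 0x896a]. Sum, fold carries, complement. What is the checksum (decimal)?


Given words: [0x8fdb, 0x3b9a, 0x896a]
Step 1: Sum all words
Raw sum = 36827 + 15258 + 35178 = 87263
Step 2: Fold carry: (21727 + 1) = 21728
One's complement = ~21728 & 0xFFFF = 43807

43807


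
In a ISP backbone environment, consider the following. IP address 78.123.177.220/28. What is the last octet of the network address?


Given: IP = 78.123.177.220, prefix = /28
Subnet mask = 255.255.255.240
Last octet of IP: 220
Last octet of mask: 240
Network last octet = 220 AND 240 = 208

208


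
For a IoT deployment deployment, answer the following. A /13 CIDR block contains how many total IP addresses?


Given: CIDR prefix /13
Host bits = 32 - 13 = 19
Total addresses = 2^19 = 524288

524288


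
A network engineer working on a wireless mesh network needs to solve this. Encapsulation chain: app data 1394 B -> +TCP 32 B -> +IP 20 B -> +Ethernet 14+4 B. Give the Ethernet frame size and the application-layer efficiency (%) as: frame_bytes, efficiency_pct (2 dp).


TCP segment = 1394 + 32 = 1426 B
IP packet = 1426 + 20 = 1446 B
Ethernet frame = 1446 + 14 + 4 = 1464 B
Efficiency = app / frame = 1394 / 1464 = 0.952186 = 95.2186% -> 95.22% (2 dp)

1464, 95.22


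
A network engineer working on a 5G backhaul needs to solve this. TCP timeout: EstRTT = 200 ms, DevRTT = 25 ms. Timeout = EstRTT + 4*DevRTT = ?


Given: EstRTT = 200 ms, DevRTT = 25 ms
Timeout = EstRTT + 4 * DevRTT
4 * DevRTT = 4 * 25 = 100
Timeout = 200 + 100 = 300 ms

300


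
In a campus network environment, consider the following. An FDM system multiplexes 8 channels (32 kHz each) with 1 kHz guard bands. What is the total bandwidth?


Given: 8 channels, 32 kHz each, guard = 1 kHz
Channel bandwidth = 8 * 32 = 256 kHz
Guard bands = 7 gaps * 1 kHz = 7 kHz
Total = 256 + 7 = 263 kHz

263


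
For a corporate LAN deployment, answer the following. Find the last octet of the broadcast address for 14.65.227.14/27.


Given: IP = 14.65.227.14, prefix = /27
Host bits = 32 - 27 = 5
Network last octet = 14 AND mask = 0
Host part size = 2^5 - 1 = 31
Broadcast last octet = 0 OR 31 = 31

31


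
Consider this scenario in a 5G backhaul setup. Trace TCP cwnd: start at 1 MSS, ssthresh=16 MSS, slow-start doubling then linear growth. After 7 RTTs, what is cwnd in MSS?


RTT 0: cwnd = 1 MSS (initial)
RTT 1: cwnd = 2 MSS (slow start, doubled)
RTT 2: cwnd = 4 MSS (slow start, doubled)
RTT 3: cwnd = 8 MSS (slow start, doubled)
RTT 4: cwnd = 16 MSS (slow start, doubled)
RTT 5: cwnd = 17 MSS (congestion avoidance, +1)
RTT 6: cwnd = 18 MSS (congestion avoidance, +1)
RTT 7: cwnd = 19 MSS (congestion avoidance, +1)

19


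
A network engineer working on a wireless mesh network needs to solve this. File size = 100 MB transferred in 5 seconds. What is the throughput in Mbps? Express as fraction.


Given: file = 100 MB, time = 5 s
File in Mb = 100 * 8 = 800 Mb
Throughput = 800 / 5 Mbps
Throughput = 160 Mbps

160


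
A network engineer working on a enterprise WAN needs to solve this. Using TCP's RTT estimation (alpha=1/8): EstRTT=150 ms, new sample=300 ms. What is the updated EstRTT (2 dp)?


Given: EstRTT = 150 ms, SampleRTT = 300 ms, alpha = 1/8
New EstRTT = (1 - alpha) * EstRTT + alpha * SampleRTT
(7/8) * 150 = 131.25
(1/8) * 300 = 37.5
New EstRTT = 131.25 + 37.5 = 168.75 ms -> 168.75 ms (2 dp)

168.75


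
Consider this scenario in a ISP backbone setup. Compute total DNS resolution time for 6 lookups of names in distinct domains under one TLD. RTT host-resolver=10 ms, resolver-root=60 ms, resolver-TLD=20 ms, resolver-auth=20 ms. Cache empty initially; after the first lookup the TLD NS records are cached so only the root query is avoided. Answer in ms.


Lookup 1 (cold cache): local + root + TLD + auth = 10 + 60 + 20 + 20 = 110 ms
Lookups 2..6 (TLD NS cached -> skip root; new domain -> still ask TLD and auth): local + TLD + auth = 10 + 20 + 20 = 50 ms each
Remaining 5 lookups: 5 * 50 = 250 ms
Total = 110 + 250 = 360 ms

360


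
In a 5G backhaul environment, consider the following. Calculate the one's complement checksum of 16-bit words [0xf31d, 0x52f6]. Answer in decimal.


Given words: [0xf31d, 0x52f6]
Step 1: Sum all words
Raw sum = 62237 + 21238 = 83475
Step 2: Fold carry: (17939 + 1) = 17940
One's complement = ~17940 & 0xFFFF = 47595

47595


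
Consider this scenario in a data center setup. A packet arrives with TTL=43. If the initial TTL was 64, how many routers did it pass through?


Given: initial TTL = 64, received TTL = 43
Hops = initial TTL - received TTL
Hops = 64 - 43 = 21

21


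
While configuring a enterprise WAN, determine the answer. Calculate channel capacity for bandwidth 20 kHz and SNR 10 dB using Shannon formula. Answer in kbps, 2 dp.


Given: B = 20 kHz, SNR = 10 dB
SNR linear = 10^(10/10) = 10
1 + SNR = 11
log2(11) = 3.4594316186
C = 20 * 1000 * 3.4594316186 = 69188.6324 bps
C = 69.188632 kbps -> 69.19 kbps (2 dp)

69.19


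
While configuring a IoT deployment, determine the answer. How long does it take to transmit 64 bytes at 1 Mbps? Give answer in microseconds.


Given: packet = 64 bytes, bandwidth = 1 Mbps
Packet in bits = 64 * 8 = 512 bits
Bandwidth = 1 * 10^6 = 1000000 bps
Time = 512 / 1000000 seconds
Time in us = 512 * 10^6 / 1000000 = 512

512


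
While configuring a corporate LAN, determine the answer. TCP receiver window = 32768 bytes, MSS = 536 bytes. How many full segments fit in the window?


Given: RWND = 32768 bytes, MSS = 536 bytes
Full segments = floor(RWND / MSS)
Full segments = floor(32768 / 536)
Full segments = floor(61.1343) = 61

61


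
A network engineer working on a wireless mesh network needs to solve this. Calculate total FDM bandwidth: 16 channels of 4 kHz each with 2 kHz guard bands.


Given: 16 channels, 4 kHz each, guard = 2 kHz
Channel bandwidth = 16 * 4 = 64 kHz
Guard bands = 15 gaps * 2 kHz = 30 kHz
Total = 64 + 30 = 94 kHz

94


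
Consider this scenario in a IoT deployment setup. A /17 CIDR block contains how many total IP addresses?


Given: CIDR prefix /17
Host bits = 32 - 17 = 15
Total addresses = 2^15 = 32768

32768


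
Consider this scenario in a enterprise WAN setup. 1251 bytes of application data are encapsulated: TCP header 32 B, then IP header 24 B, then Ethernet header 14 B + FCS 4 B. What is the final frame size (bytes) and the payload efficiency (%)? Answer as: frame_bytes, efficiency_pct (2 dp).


TCP segment = 1251 + 32 = 1283 B
IP packet = 1283 + 24 = 1307 B
Ethernet frame = 1307 + 14 + 4 = 1325 B
Efficiency = app / frame = 1251 / 1325 = 0.944151 = 94.4151% -> 94.42% (2 dp)

1325, 94.42


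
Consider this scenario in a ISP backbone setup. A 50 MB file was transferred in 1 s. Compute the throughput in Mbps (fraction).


Given: file = 50 MB, time = 1 s
File in Mb = 50 * 8 = 400 Mb
Throughput = 400 / 1 Mbps
Throughput = 400 Mbps

400


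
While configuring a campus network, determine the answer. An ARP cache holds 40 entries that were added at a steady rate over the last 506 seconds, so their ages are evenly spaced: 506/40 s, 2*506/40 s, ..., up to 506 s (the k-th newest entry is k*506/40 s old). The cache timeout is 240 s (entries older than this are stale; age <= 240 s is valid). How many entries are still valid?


Ages are k * 506/40 s for k = 1..40 (spacing = 12.6500 s).
Entry k is valid iff k * 506/40 <= 240 iff k <= 40 * 240 / 506 = 18.9723
n_valid = floor(18.9723) = 18
(n_stale = 40 - 18 = 22)

18


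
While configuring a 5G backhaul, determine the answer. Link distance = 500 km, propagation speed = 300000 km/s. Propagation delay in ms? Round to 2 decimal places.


Given: distance = 500 km, speed = 300000 km/s
Delay = distance / speed = 500 / 300000 seconds
Delay in ms = 500 * 1000 / 300000
Delay = 1.6667 ms
Rounded to 2 dp = 1.67 ms

1.67


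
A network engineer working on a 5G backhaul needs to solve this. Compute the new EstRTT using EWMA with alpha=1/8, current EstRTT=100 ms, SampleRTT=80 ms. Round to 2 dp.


Given: EstRTT = 100 ms, SampleRTT = 80 ms, alpha = 1/8
New EstRTT = (1 - alpha) * EstRTT + alpha * SampleRTT
(7/8) * 100 = 87.5
(1/8) * 80 = 10
New EstRTT = 87.5 + 10 = 97.5 ms -> 97.50 ms (2 dp)

97.50


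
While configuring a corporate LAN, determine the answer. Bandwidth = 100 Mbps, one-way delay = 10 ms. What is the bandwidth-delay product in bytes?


Given: bandwidth = 100 Mbps, delay = 10 ms
BDP in bits = 100 * 10^6 * 10 / 1000
BDP in bits = 1000000
BDP in bytes = 1000000 / 8 = 125000

125000


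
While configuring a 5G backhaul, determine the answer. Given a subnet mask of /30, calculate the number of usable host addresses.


Given: subnet mask /30
Host bits = 32 - 30 = 2
Total addresses = 2^2 = 4
Usable hosts = 4 - 2 (network + broadcast) = 2

2


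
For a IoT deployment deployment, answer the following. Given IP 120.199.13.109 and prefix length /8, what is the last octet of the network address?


Given: IP = 120.199.13.109, prefix = /8
Subnet mask = 255.0.0.0
Last octet of IP: 109
Last octet of mask: 0
Network last octet = 109 AND 0 = 0

0


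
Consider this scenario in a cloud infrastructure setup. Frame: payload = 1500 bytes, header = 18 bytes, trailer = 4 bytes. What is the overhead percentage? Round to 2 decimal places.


Given: payload = 1500 B, header = 18 B, trailer = 4 B
Overhead bytes = header + trailer = 18 + 4 = 22
Total frame = payload + overhead = 1500 + 22 = 1522
Overhead % = 22 / 1522 * 100 = 1.4455% -> 1.45% (2 dp)

1.45


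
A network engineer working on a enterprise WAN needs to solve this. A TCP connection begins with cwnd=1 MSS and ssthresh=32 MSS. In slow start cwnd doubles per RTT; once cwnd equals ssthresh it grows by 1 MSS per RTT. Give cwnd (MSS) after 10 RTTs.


RTT 0: cwnd = 1 MSS (initial)
RTT 1: cwnd = 2 MSS (slow start, doubled)
RTT 2: cwnd = 4 MSS (slow start, doubled)
RTT 3: cwnd = 8 MSS (slow start, doubled)
RTT 4: cwnd = 16 MSS (slow start, doubled)
RTT 5: cwnd = 32 MSS (slow start, doubled)
RTT 6: cwnd = 33 MSS (congestion avoidance, +1)
RTT 7: cwnd = 34 MSS (congestion avoidance, +1)
RTT 8: cwnd = 35 MSS (congestion avoidance, +1)
RTT 9: cwnd = 36 MSS (congestion avoidance, +1)
RTT 10: cwnd = 37 MSS (congestion avoidance, +1)

37


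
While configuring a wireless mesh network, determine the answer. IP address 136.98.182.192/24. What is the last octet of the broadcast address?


Given: IP = 136.98.182.192, prefix = /24
Host bits = 32 - 24 = 8
Network last octet = 192 AND mask = 0
Host part size = 2^8 - 1 = 255
Broadcast last octet = 0 OR 255 = 255

255


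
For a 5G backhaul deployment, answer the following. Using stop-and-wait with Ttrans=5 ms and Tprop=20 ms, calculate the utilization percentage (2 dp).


Given: Ttrans = 5 ms, Tprop = 20 ms
RTT = 2 * Tprop = 2 * 20 = 40 ms
U = Ttrans / (Ttrans + RTT)
U = 5 / (5 + 40)
U = 5 / 45 = 0.111111
U% = 11.11%

11.11


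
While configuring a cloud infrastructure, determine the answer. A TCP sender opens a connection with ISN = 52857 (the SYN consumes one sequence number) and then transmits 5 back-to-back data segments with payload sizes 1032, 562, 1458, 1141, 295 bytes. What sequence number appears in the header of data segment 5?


The SYN occupies sequence number ISN = 52857, so the first data byte is ISN + 1 = 52858.
SEQ of data segment i = (ISN + 1) + sum of payload sizes of segments 1..i-1.
Segment 1: SEQ = 52858, payload = 1032 bytes
Segment 2: SEQ = 53890, payload = 562 bytes
Segment 3: SEQ = 54452, payload = 1458 bytes
Segment 4: SEQ = 55910, payload = 1141 bytes
Segment 5: SEQ = 57051, payload = 295 bytes
SEQ of segment 5 = 52858 + 1032 + 562 + 1458 + 1141 = 57051

57051


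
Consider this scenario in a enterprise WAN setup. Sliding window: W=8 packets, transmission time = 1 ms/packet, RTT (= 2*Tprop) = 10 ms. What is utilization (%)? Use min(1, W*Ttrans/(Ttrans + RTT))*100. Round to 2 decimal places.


Given: W = 8, Ttrans = 1 ms, RTT = 10 ms (= 2 * Tprop, Tprop = 5 ms)
Cycle time = Ttrans + RTT = 1 + 10 = 11 ms (first packet sent until its ACK returns)
W * Ttrans = 8 * 1 = 8 ms of sending per cycle
W * Ttrans / (Ttrans + RTT) = 8 / 11 = 0.727273
U = min(1, 0.727273) = 0.727273
U% = 72.73%

72.73


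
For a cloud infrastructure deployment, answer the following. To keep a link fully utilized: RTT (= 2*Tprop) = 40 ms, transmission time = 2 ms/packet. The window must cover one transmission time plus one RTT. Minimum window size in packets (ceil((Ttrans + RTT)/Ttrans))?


Given: Ttrans = 2 ms, RTT = 40 ms (= 2 * Tprop, Tprop = 20 ms)
Time until first ACK returns = Ttrans + RTT = 2 + 40 = 42 ms
Need W * Ttrans >= Ttrans + RTT  ->  W >= (Ttrans + RTT) / Ttrans
(Ttrans + RTT) / Ttrans = 42 / 2 = 21
W_min = ceil(21) = 21

21


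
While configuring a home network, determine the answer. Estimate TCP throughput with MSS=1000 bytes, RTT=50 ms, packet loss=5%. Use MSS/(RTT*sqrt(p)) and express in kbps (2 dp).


Given: MSS = 1000 bytes, RTT = 50 ms, loss = 5%
RTT in seconds = 50 / 1000 = 0.05
Loss rate = 5% = 0.05
sqrt(loss) = sqrt(0.05) = 0.223606797750
Throughput (bytes/s) = 1000 / (0.05 * 0.223606797750) = 89442.7191
Throughput (kbps) = 89442.7191 * 8 / 1000 = 715.541753 -> 715.54 kbps (2 dp)

715.54


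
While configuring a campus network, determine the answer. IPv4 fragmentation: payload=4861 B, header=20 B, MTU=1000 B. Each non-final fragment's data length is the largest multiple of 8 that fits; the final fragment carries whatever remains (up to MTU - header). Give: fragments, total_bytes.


Max data per non-final fragment = floor((MTU - header)/8)*8 = floor((1000 - 20)/8)*8 = floor(980/8)*8 = 976 B
Final fragment needs no 8-byte alignment: it can carry up to MTU - header = 980 B
Non-final fragments needed = ceil((payload - 980) / 976) = ceil(3881/976) = ceil(3.9764) = 4
Number of fragments = 4 + 1 = 5
Fragment sizes (data): 4 * 976 B + 957 B (last, 957 <= 980 OK)
Total bytes sent = payload + n_frags * header = 4861 + 5*20 = 4861 + 100 = 4961 B

5, 4961


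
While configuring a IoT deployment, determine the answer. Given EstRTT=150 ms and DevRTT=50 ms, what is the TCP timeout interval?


Given: EstRTT = 150 ms, DevRTT = 50 ms
Timeout = EstRTT + 4 * DevRTT
4 * DevRTT = 4 * 50 = 200
Timeout = 150 + 200 = 350 ms

350


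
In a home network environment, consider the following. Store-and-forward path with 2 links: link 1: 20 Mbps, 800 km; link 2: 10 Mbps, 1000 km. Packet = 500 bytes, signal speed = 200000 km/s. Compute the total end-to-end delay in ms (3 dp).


Packet = 500 bytes = 4000 bits. Store-and-forward: sum (t_trans + t_prop) per link.
Link 1: t_trans = 4000/(20*10^6) s = 0.2000 ms; t_prop = 800/200000 s = 4.0000 ms; subtotal = 4.2000 ms
Link 2: t_trans = 4000/(10*10^6) s = 0.4000 ms; t_prop = 1000/200000 s = 5.0000 ms; subtotal = 5.4000 ms
End-to-end = 4.2000 + 5.4000 = 9.6000 ms -> 9.600 ms (3 dp)

9.600


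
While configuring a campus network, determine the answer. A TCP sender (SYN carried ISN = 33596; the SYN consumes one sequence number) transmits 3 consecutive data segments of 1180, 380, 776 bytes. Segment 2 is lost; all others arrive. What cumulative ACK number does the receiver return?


SYN uses sequence number 33596; first data byte = ISN + 1 = 33597.
Segment 1: SEQ = 33597, len = 1180 B, covers [33597, 34776]
Segment 2: SEQ = 34777, len = 380 B, covers [34777, 35156] [LOST]
Segment 3: SEQ = 35157, len = 776 B, covers [35157, 35932]
In-order data received: bytes [33597, 34776] (segments 1..1).
Segment 2 missing -> gap begins at byte 34777; later segments buffered out of order.
Cumulative ACK = next expected in-order byte = 33597 + 1180 = 34777

34777


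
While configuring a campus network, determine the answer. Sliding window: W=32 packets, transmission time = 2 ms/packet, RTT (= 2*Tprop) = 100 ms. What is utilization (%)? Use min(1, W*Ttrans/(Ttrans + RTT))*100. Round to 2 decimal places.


Given: W = 32, Ttrans = 2 ms, RTT = 100 ms (= 2 * Tprop, Tprop = 50 ms)
Cycle time = Ttrans + RTT = 2 + 100 = 102 ms (first packet sent until its ACK returns)
W * Ttrans = 32 * 2 = 64 ms of sending per cycle
W * Ttrans / (Ttrans + RTT) = 64 / 102 = 0.627451
U = min(1, 0.627451) = 0.627451
U% = 62.75%

62.75


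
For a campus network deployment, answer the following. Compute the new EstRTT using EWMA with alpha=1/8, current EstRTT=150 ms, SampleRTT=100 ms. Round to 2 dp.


Given: EstRTT = 150 ms, SampleRTT = 100 ms, alpha = 1/8
New EstRTT = (1 - alpha) * EstRTT + alpha * SampleRTT
(7/8) * 150 = 131.25
(1/8) * 100 = 12.5
New EstRTT = 131.25 + 12.5 = 143.75 ms -> 143.75 ms (2 dp)

143.75


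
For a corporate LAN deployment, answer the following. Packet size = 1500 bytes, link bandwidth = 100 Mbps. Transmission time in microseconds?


Given: packet = 1500 bytes, bandwidth = 100 Mbps
Packet in bits = 1500 * 8 = 12000 bits
Bandwidth = 100 * 10^6 = 100000000 bps
Time = 12000 / 100000000 seconds
Time in us = 12000 * 10^6 / 100000000 = 120

120


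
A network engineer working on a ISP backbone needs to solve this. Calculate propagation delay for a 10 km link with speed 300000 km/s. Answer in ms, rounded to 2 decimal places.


Given: distance = 10 km, speed = 300000 km/s
Delay = distance / speed = 10 / 300000 seconds
Delay in ms = 10 * 1000 / 300000
Delay = 0.0333 ms
Rounded to 2 dp = 0.03 ms

0.03


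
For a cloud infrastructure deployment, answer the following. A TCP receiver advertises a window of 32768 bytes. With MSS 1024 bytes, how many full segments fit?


Given: RWND = 32768 bytes, MSS = 1024 bytes
Full segments = floor(RWND / MSS)
Full segments = floor(32768 / 1024)
Full segments = floor(32.0) = 32

32


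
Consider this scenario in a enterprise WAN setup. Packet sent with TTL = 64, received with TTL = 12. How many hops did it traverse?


Given: initial TTL = 64, received TTL = 12
Hops = initial TTL - received TTL
Hops = 64 - 12 = 52

52


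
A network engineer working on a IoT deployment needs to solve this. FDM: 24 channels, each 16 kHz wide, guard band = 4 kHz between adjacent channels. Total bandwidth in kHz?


Given: 24 channels, 16 kHz each, guard = 4 kHz
Channel bandwidth = 24 * 16 = 384 kHz
Guard bands = 23 gaps * 4 kHz = 92 kHz
Total = 384 + 92 = 476 kHz

476


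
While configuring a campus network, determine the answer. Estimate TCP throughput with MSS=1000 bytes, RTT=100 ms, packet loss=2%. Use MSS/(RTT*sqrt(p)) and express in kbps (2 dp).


Given: MSS = 1000 bytes, RTT = 100 ms, loss = 2%
RTT in seconds = 100 / 1000 = 0.1
Loss rate = 2% = 0.02
sqrt(loss) = sqrt(0.02) = 0.141421356237
Throughput (bytes/s) = 1000 / (0.1 * 0.141421356237) = 70710.6781
Throughput (kbps) = 70710.6781 * 8 / 1000 = 565.685425 -> 565.69 kbps (2 dp)

565.69


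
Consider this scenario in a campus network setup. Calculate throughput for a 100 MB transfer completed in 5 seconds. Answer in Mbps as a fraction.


Given: file = 100 MB, time = 5 s
File in Mb = 100 * 8 = 800 Mb
Throughput = 800 / 5 Mbps
Throughput = 160 Mbps

160


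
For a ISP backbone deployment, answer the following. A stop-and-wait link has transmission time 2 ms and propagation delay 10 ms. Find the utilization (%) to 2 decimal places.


Given: Ttrans = 2 ms, Tprop = 10 ms
RTT = 2 * Tprop = 2 * 10 = 20 ms
U = Ttrans / (Ttrans + RTT)
U = 2 / (2 + 20)
U = 2 / 22 = 0.090909
U% = 9.09%

9.09


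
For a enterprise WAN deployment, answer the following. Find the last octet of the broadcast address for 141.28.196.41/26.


Given: IP = 141.28.196.41, prefix = /26
Host bits = 32 - 26 = 6
Network last octet = 41 AND mask = 0
Host part size = 2^6 - 1 = 63
Broadcast last octet = 0 OR 63 = 63

63


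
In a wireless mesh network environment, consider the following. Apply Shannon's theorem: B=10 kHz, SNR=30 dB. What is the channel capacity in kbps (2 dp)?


Given: B = 10 kHz, SNR = 30 dB
SNR linear = 10^(30/10) = 1000
1 + SNR = 1001
log2(1001) = 9.9672262588
C = 10 * 1000 * 9.9672262588 = 99672.2626 bps
C = 99.672263 kbps -> 99.67 kbps (2 dp)

99.67


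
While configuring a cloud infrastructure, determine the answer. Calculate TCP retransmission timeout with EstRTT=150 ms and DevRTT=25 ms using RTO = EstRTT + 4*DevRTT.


Given: EstRTT = 150 ms, DevRTT = 25 ms
Timeout = EstRTT + 4 * DevRTT
4 * DevRTT = 4 * 25 = 100
Timeout = 150 + 100 = 250 ms

250


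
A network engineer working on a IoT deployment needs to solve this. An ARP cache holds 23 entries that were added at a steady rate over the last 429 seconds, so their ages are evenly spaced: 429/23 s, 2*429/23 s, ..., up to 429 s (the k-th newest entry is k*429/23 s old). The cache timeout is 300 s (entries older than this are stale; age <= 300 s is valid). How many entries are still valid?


Ages are k * 429/23 s for k = 1..23 (spacing = 18.6522 s).
Entry k is valid iff k * 429/23 <= 300 iff k <= 23 * 300 / 429 = 16.0839
n_valid = floor(16.0839) = 16
(n_stale = 23 - 16 = 7)

16


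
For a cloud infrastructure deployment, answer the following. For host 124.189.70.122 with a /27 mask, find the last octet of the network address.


Given: IP = 124.189.70.122, prefix = /27
Subnet mask = 255.255.255.224
Last octet of IP: 122
Last octet of mask: 224
Network last octet = 122 AND 224 = 96

96


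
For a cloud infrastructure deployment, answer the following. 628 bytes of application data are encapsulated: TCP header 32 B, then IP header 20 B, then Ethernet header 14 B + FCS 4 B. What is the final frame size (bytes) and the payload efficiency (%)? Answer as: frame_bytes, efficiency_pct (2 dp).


TCP segment = 628 + 32 = 660 B
IP packet = 660 + 20 = 680 B
Ethernet frame = 680 + 14 + 4 = 698 B
Efficiency = app / frame = 628 / 698 = 0.899713 = 89.9713% -> 89.97% (2 dp)

698, 89.97


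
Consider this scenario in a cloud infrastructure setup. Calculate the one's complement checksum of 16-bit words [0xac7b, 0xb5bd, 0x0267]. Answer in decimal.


Given words: [0xac7b, 0xb5bd, 0x0267]
Step 1: Sum all words
Raw sum = 44155 + 46525 + 615 = 91295
Step 2: Fold carry: (25759 + 1) = 25760
One's complement = ~25760 & 0xFFFF = 39775

39775


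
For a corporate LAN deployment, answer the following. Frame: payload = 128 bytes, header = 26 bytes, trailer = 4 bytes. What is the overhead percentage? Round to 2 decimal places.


Given: payload = 128 B, header = 26 B, trailer = 4 B
Overhead bytes = header + trailer = 26 + 4 = 30
Total frame = payload + overhead = 128 + 30 = 158
Overhead % = 30 / 158 * 100 = 18.9873% -> 18.99% (2 dp)

18.99


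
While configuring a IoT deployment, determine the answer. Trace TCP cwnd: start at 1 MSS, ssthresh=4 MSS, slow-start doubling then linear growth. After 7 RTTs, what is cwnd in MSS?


RTT 0: cwnd = 1 MSS (initial)
RTT 1: cwnd = 2 MSS (slow start, doubled)
RTT 2: cwnd = 4 MSS (slow start, doubled)
RTT 3: cwnd = 5 MSS (congestion avoidance, +1)
RTT 4: cwnd = 6 MSS (congestion avoidance, +1)
RTT 5: cwnd = 7 MSS (congestion avoidance, +1)
RTT 6: cwnd = 8 MSS (congestion avoidance, +1)
RTT 7: cwnd = 9 MSS (congestion avoidance, +1)

9


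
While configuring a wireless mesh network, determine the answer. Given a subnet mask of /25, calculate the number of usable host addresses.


Given: subnet mask /25
Host bits = 32 - 25 = 7
Total addresses = 2^7 = 128
Usable hosts = 128 - 2 (network + broadcast) = 126

126


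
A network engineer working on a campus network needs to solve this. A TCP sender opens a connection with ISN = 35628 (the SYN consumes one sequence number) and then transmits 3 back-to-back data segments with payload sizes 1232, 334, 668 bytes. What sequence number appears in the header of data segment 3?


The SYN occupies sequence number ISN = 35628, so the first data byte is ISN + 1 = 35629.
SEQ of data segment i = (ISN + 1) + sum of payload sizes of segments 1..i-1.
Segment 1: SEQ = 35629, payload = 1232 bytes
Segment 2: SEQ = 36861, payload = 334 bytes
Segment 3: SEQ = 37195, payload = 668 bytes
SEQ of segment 3 = 35629 + 1232 + 334 = 37195

37195


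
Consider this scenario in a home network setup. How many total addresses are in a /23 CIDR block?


Given: CIDR prefix /23
Host bits = 32 - 23 = 9
Total addresses = 2^9 = 512

512
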